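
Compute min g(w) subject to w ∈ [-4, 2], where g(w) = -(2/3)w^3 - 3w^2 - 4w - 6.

The derivative is -2w^2 - 6w - 4, which vanishes at w = -2 and w = -1.
Compare values at every candidate in [-4, 2]: g(-4) = 14/3,  g(-2) = -14/3,  g(-1) = -13/3,  g(2) = -94/3.
The minimum over the interval is -94/3, attained at w = 2.

-94/3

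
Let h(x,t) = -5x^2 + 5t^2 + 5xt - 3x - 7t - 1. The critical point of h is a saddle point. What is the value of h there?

∂h/∂x = -10x + 5t - 3 = 0 and ∂h/∂t = 5x + 10t - 7 = 0, so (x, t) = (1/25, 17/25).
The Hessian has h_{xx} = -10, h_{tt} = 10, h_{xt} = 5, giving D = -125 < 0, so the point is a saddle point.
h(1/25, 17/25) = -86/25.

-86/25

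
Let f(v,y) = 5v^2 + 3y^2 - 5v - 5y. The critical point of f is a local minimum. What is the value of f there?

-10/3

∂f/∂v = 10v - 5 = 0 and ∂f/∂y = 6y - 5 = 0, so (v, y) = (1/2, 5/6).
The Hessian has f_{vv} = 10, f_{yy} = 6, f_{vy} = 0, giving D = 60 > 0 with f_{vv} > 0, so the point is a local minimum.
f(1/2, 5/6) = -10/3.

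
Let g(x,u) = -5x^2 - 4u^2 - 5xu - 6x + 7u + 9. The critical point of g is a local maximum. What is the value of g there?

1094/55

∂g/∂x = -10x - 5u - 6 = 0 and ∂g/∂u = -5x - 8u + 7 = 0, so (x, u) = (-83/55, 20/11).
The Hessian has g_{xx} = -10, g_{uu} = -8, g_{xu} = -5, giving D = 55 > 0 with g_{xx} < 0, so the point is a local maximum.
g(-83/55, 20/11) = 1094/55.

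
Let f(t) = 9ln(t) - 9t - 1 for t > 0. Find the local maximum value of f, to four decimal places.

f'(t) = 9/t − 9 = 0 gives t = 1.
f''(t) = -9/t², which is negative for t > 0, so this is a local maximum.
f(1) = 9·ln(1) - 9 - 1 ≈ -10.0000.

-10.0000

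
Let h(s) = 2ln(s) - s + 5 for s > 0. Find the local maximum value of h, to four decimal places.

4.3863

h'(s) = 2/s − 1 = 0 gives s = 2.
h''(s) = -2/s², which is negative for s > 0, so this is a local maximum.
h(2) = 2·ln(2) - 2 + 5 ≈ 4.3863.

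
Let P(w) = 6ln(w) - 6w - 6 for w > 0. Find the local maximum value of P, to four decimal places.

-12.0000

P'(w) = 6/w − 6 = 0 gives w = 1.
P''(w) = -6/w², which is negative for w > 0, so this is a local maximum.
P(1) = 6·ln(1) - 6 - 6 ≈ -12.0000.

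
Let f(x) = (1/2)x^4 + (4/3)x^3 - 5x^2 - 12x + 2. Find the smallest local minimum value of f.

f'(x) = 2x^3 + 4x^2 - 10x - 12. Setting f'(x) = 0 gives x ∈ {-3, -1, 2}.
Second-derivative test with f''(x) = 6x^2 + 8x - 10: f''(-3) = 20 > 0 ⇒ local minimum; f''(-1) = -12 < 0 ⇒ local maximum; f''(2) = 30 > 0 ⇒ local minimum.
So the smallest local minimum value is f(2) = -70/3.

-70/3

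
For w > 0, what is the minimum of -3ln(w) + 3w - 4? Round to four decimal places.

R'(w) = -3/w + 3 = 0 gives w = 1.
R''(w) = 3/w², which is positive for w > 0, so this is a local minimum.
R(1) = -3·ln(1) + 3 - 4 ≈ -1.0000.

-1.0000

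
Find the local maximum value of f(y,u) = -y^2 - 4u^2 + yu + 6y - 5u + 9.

274/15

∂f/∂y = -2y + u + 6 = 0 and ∂f/∂u = y - 8u - 5 = 0, so (y, u) = (43/15, -4/15).
The Hessian has f_{yy} = -2, f_{uu} = -8, f_{yu} = 1, giving D = 15 > 0 with f_{yy} < 0, so the point is a local maximum.
f(43/15, -4/15) = 274/15.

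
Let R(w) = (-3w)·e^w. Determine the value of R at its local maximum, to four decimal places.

Differentiating with the product rule gives R'(w) = (-3w - 3)·e^w. Since e^w > 0, the only critical point is w = -1.
R''(-1) has the same sign as -3 < 0, so this is a local maximum.
R(-1) = (3)·e^(-1) ≈ 1.1036.

1.1036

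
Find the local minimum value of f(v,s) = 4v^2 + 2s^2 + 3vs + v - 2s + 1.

-1/23

∂f/∂v = 8v + 3s + 1 = 0 and ∂f/∂s = 3v + 4s - 2 = 0, so (v, s) = (-10/23, 19/23).
The Hessian has f_{vv} = 8, f_{ss} = 4, f_{vs} = 3, giving D = 23 > 0 with f_{vv} > 0, so the point is a local minimum.
f(-10/23, 19/23) = -1/23.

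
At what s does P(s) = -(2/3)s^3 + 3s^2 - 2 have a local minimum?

Critical points: P'(s) = -2s^2 + 6s vanishes at s = 0, 3.
P''(s) = -4s + 6. P''(0) = 6 > 0 ⇒ local minimum; P''(3) = -6 < 0 ⇒ local maximum.
Thus P has its local minimum at s = 0, with value -2.

0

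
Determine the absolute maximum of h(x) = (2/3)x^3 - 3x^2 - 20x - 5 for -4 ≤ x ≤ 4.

53/3

h'(x) = 2x^2 - 6x - 20, whose only zero in [-4, 4] is x = -2.
Evaluating at the critical points and endpoints: h(-4) = -47/3; h(-2) = 53/3; h(4) = -271/3.
The maximum over the interval is 53/3, attained at x = -2.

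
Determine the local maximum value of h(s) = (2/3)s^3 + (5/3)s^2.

125/81

h'(s) = 2s^2 + (10/3)s = 0 at s = -5/3, 0.
Since h''(s) = 4s + 10/3, we get h''(-5/3) = -10/3 < 0 ⇒ local maximum; h''(0) = 10/3 > 0 ⇒ local minimum.
Thus h has its local maximum at s = -5/3, with value 125/81.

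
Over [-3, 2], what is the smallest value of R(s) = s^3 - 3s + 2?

Differentiating, R'(s) = 3s^2 - 3; which vanishes at s = -1 and s = 1.
Evaluating at the critical points and endpoints: R(-3) = -16,  R(-1) = 4,  R(1) = 0,  R(2) = 4.
The minimum over the interval is -16, attained at s = -3.

-16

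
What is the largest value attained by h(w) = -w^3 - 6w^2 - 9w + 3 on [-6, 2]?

The derivative is -3w^2 - 12w - 9, which vanishes at w = -3 and w = -1.
Evaluating at the critical points and endpoints: h(-6) = 57; h(-3) = 3; h(-1) = 7; h(2) = -47.
The maximum over the interval is 57, attained at w = -6.

57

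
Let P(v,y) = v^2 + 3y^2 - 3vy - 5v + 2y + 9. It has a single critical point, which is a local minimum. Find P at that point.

-22/3

∂P/∂v = 2v - 3y - 5 = 0 and ∂P/∂y = -3v + 6y + 2 = 0, so (v, y) = (8, 11/3).
The Hessian has P_{vv} = 2, P_{yy} = 6, P_{vy} = -3, giving D = 3 > 0 with P_{vv} > 0, so the point is a local minimum.
P(8, 11/3) = -22/3.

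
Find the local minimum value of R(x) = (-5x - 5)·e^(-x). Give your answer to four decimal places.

-5.0000

Differentiating with the product rule gives R'(x) = (5x)·e^(-x). Since e^(-x) > 0, the only critical point is x = 0.
R''(0) has the same sign as 5 > 0, so this is a local minimum.
R(0) = (-5)·e^(0) ≈ -5.0000.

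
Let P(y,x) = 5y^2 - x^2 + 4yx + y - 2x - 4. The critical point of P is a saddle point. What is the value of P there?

-13/4

∂P/∂y = 10y + 4x + 1 = 0 and ∂P/∂x = 4y - 2x - 2 = 0, so (y, x) = (1/6, -2/3).
The Hessian has P_{yy} = 10, P_{xx} = -2, P_{yx} = 4, giving D = -36 < 0, so the point is a saddle point.
P(1/6, -2/3) = -13/4.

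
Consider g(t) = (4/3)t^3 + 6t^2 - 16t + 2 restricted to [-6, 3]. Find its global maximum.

230/3

g'(t) = 4t^2 + 12t - 16, which vanishes at t = -4 and t = 1.
Compare values at every candidate in [-6, 3]: g(-6) = 26; g(-4) = 230/3; g(1) = -20/3; g(3) = 44.
The maximum over the interval is 230/3, attained at t = -4.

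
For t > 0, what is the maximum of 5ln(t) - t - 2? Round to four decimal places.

1.0472

P'(t) = 5/t − 1 = 0 gives t = 5.
P''(t) = -5/t², which is negative for t > 0, so this is a local maximum.
P(5) = 5·ln(5) - 5 - 2 ≈ 1.0472.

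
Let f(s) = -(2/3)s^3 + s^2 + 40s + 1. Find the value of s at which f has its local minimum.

-4

Critical points: f'(s) = -2s^2 + 2s + 40 vanishes at s = -4, 5.
f''(s) = -4s + 2. f''(-4) = 18 > 0 ⇒ local minimum; f''(5) = -18 < 0 ⇒ local maximum.
So the local minimum value is f(-4) = -301/3.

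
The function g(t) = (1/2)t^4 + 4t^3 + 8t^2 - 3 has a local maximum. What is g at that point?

g'(t) = 2t^3 + 12t^2 + 16t. Setting g'(t) = 0 gives t ∈ {-4, -2, 0}.
g''(t) = 6t^2 + 24t + 16. g''(-4) = 16 > 0 ⇒ local minimum; g''(-2) = -8 < 0 ⇒ local maximum; g''(0) = 16 > 0 ⇒ local minimum.
So the local maximum value is g(-2) = 5.

5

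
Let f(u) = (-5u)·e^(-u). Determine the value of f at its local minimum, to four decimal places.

-1.8394

f'(u) = (-5)·e^(-u) + (-5u)·(-1)·e^(-u) = (5u - 5)·e^(-u). Since e^(-u) > 0, the only critical point is u = 1.
f''(1) has the same sign as 5 > 0, so this is a local minimum.
f(1) = (-5)·e^(-1) ≈ -1.8394.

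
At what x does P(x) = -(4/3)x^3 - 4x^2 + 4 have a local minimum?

P'(x) = -4x^2 - 8x. Setting P'(x) = 0 gives x ∈ {-2, 0}.
P''(x) = -8x - 8. P''(-2) = 8 > 0 ⇒ local minimum; P''(0) = -8 < 0 ⇒ local maximum.
So the local minimum value is P(-2) = -4/3.

-2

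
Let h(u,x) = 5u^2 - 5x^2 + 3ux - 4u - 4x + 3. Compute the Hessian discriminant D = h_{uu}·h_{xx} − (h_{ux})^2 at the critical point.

∂h/∂u = 10u + 3x - 4 = 0 and ∂h/∂x = 3u - 10x - 4 = 0, so (u, x) = (52/109, -28/109).
The Hessian has h_{uu} = 10, h_{xx} = -10, h_{ux} = 3, giving D = -109 < 0, so the point is a saddle point.
D = (10)·(-10) − (3)^2 = -109.

-109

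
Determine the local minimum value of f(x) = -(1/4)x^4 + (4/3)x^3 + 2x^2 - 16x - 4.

-64/3

Critical points: f'(x) = -x^3 + 4x^2 + 4x - 16 vanishes at x = -2, 2, 4.
f''(x) = -3x^2 + 8x + 4. f''(-2) = -24 < 0 ⇒ local maximum; f''(2) = 8 > 0 ⇒ local minimum; f''(4) = -12 < 0 ⇒ local maximum.
Thus f has its local minimum at x = 2, with value -64/3.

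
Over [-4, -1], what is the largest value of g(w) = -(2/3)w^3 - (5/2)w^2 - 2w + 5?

g'(w) = -2w^2 - 5w - 2, whose only zero in [-4, -1] is w = -2.
Compare values at every candidate in [-4, -1]: g(-4) = 47/3, g(-2) = 13/3, g(-1) = 31/6.
So the maximum is g(-4) = 47/3.

47/3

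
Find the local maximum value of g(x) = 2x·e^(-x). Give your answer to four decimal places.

0.7358

g'(x) = 2·e^(-x) + (2x)·(-1)·e^(-x) = (-2x + 2)·e^(-x). Since e^(-x) > 0, the only critical point is x = 1.
g''(1) has the same sign as -2 < 0, so this is a local maximum.
g(1) = (2)·e^(-1) ≈ 0.7358.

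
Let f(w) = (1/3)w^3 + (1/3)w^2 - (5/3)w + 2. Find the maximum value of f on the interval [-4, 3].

9

The derivative is w^2 + (2/3)w - 5/3, which vanishes at w = -5/3 and w = 1.
Evaluating at the critical points and endpoints: f(-4) = -22/3,  f(-5/3) = 337/81,  f(1) = 1,  f(3) = 9.
So the maximum is f(3) = 9.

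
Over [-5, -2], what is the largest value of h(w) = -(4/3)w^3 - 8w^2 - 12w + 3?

89/3

h'(w) = -4w^2 - 16w - 12, whose only zero in [-5, -2] is w = -3.
Candidates: h(-5) = 89/3,  h(-3) = 3,  h(-2) = 17/3.
The maximum over the interval is 89/3, attained at w = -5.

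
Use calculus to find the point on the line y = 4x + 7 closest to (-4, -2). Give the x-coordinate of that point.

-40/17

Minimize D(x)^2 = (x + 4)^2 + (4x + 9)^2.
d/dx[D^2] = 2(x + 4) + 2·4·(4x + 9) = 0 ⇒ x = -40/17.
Then y = -41/17 and the distance is √(49/17) ≈ 1.6977.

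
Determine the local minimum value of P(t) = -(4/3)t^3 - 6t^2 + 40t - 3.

P'(t) = -4t^2 - 12t + 40 = 0 at t = -5, 2.
Second-derivative test with P''(t) = -8t - 12: P''(-5) = 28 > 0 ⇒ local minimum; P''(2) = -28 < 0 ⇒ local maximum.
Thus P has its local minimum at t = -5, with value -559/3.

-559/3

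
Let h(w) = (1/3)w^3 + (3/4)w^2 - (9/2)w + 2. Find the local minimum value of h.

-31/16

h'(w) = w^2 + (3/2)w - 9/2 = 0 at w = -3, 3/2.
Second-derivative test with h''(w) = 2w + 3/2: h''(-3) = -9/2 < 0 ⇒ local maximum; h''(3/2) = 9/2 > 0 ⇒ local minimum.
So the local minimum value is h(3/2) = -31/16.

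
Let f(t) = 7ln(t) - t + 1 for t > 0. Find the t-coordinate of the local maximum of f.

7

f'(t) = 7/t − 1 = 0 gives t = 7.
f''(t) = -7/t², which is negative for t > 0, so this is a local maximum.
f(7) = 7·ln(7) - 7 + 1 ≈ 7.6214.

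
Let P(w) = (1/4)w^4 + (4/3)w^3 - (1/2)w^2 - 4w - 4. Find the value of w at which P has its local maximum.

Critical points: P'(w) = w^3 + 4w^2 - w - 4 vanishes at w = -4, -1, 1.
P''(w) = 3w^2 + 8w - 1. P''(-4) = 15 > 0 ⇒ local minimum; P''(-1) = -6 < 0 ⇒ local maximum; P''(1) = 10 > 0 ⇒ local minimum.
The local maximum is P(-1) = -19/12.

-1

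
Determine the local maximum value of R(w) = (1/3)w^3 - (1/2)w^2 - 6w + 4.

34/3

R'(w) = w^2 - w - 6. Setting R'(w) = 0 gives w ∈ {-2, 3}.
R''(w) = 2w - 1. R''(-2) = -5 < 0 ⇒ local maximum; R''(3) = 5 > 0 ⇒ local minimum.
So the local maximum value is R(-2) = 34/3.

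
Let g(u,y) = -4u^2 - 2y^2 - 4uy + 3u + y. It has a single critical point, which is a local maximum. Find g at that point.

∂g/∂u = -8u - 4y + 3 = 0 and ∂g/∂y = -4u - 4y + 1 = 0, so (u, y) = (1/2, -1/4).
The Hessian has g_{uu} = -8, g_{yy} = -4, g_{uy} = -4, giving D = 16 > 0 with g_{uu} < 0, so the point is a local maximum.
g(1/2, -1/4) = 5/8.

5/8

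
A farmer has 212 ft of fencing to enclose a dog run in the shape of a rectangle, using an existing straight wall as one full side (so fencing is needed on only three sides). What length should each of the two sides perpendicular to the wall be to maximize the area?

Let the sides perpendicular to the wall have length x and the parallel side y, so 2x + y = 212 and the area is A = xy = x(212 − 2x).
A'(x) = 212 − 4x = 0 gives x = 53, and A''(x) = −4 < 0 confirms a maximum.
Then y = 212 − 2·53 = 106 and A = 5618.

53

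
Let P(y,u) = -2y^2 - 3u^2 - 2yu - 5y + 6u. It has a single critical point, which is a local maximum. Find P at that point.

207/20

∂P/∂y = -4y - 2u - 5 = 0 and ∂P/∂u = -2y - 6u + 6 = 0, so (y, u) = (-21/10, 17/10).
The Hessian has P_{yy} = -4, P_{uu} = -6, P_{yu} = -2, giving D = 20 > 0 with P_{yy} < 0, so the point is a local maximum.
P(-21/10, 17/10) = 207/20.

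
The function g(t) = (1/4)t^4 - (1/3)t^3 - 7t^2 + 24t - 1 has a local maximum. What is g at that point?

61/3

g'(t) = t^3 - t^2 - 14t + 24 = 0 at t = -4, 2, 3.
g''(t) = 3t^2 - 2t - 14. g''(-4) = 42 > 0 ⇒ local minimum; g''(2) = -6 < 0 ⇒ local maximum; g''(3) = 7 > 0 ⇒ local minimum.
So the local maximum value is g(2) = 61/3.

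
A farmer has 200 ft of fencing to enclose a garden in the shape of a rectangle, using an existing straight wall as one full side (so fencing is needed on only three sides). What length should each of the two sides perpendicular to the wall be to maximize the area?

50

Let the sides perpendicular to the wall have length x and the parallel side y, so 2x + y = 200 and the area is A = xy = x(200 − 2x).
A'(x) = 200 − 4x = 0 gives x = 50, and A''(x) = −4 < 0 confirms a maximum.
Then y = 200 − 2·50 = 100 and A = 5000.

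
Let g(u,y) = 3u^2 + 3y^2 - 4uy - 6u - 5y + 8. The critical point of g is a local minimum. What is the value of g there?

-143/20

∂g/∂u = 6u - 4y - 6 = 0 and ∂g/∂y = -4u + 6y - 5 = 0, so (u, y) = (14/5, 27/10).
The Hessian has g_{uu} = 6, g_{yy} = 6, g_{uy} = -4, giving D = 20 > 0 with g_{uu} > 0, so the point is a local minimum.
g(14/5, 27/10) = -143/20.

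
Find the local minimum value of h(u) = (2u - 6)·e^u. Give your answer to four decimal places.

Differentiating with the product rule gives h'(u) = (2u - 4)·e^u. Since e^u > 0, the only critical point is u = 2.
h''(2) has the same sign as 2 > 0, so this is a local minimum.
h(2) = (-2)·e^(2) ≈ -14.7781.

-14.7781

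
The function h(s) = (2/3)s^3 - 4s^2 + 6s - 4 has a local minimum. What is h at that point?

h'(s) = 2s^2 - 8s + 6 = 0 at s = 1, 3.
Since h''(s) = 4s - 8, we get h''(1) = -4 < 0 ⇒ local maximum; h''(3) = 4 > 0 ⇒ local minimum.
The local minimum is h(3) = -4.

-4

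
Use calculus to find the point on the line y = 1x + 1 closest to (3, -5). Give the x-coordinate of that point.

-3/2

Minimize D(x)^2 = (x - 3)^2 + (x + 6)^2.
d/dx[D^2] = 2(x - 3) + 2·1·(x + 6) = 0 ⇒ x = -3/2.
Then y = -1/2 and the distance is √(81/2) ≈ 6.3640.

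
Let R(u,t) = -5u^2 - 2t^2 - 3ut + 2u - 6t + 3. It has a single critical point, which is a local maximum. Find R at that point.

317/31

∂R/∂u = -10u - 3t + 2 = 0 and ∂R/∂t = -3u - 4t - 6 = 0, so (u, t) = (26/31, -66/31).
The Hessian has R_{uu} = -10, R_{tt} = -4, R_{ut} = -3, giving D = 31 > 0 with R_{uu} < 0, so the point is a local maximum.
R(26/31, -66/31) = 317/31.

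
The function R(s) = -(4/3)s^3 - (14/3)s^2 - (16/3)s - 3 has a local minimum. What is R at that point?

-83/81

R'(s) = -4s^2 - (28/3)s - 16/3 = 0 at s = -4/3, -1.
R''(s) = -8s - 28/3. R''(-4/3) = 4/3 > 0 ⇒ local minimum; R''(-1) = -4/3 < 0 ⇒ local maximum.
So the local minimum value is R(-4/3) = -83/81.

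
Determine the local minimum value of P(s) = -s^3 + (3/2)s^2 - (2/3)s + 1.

49/54

Critical points: P'(s) = -3s^2 + 3s - 2/3 vanishes at s = 1/3, 2/3.
P''(s) = -6s + 3. P''(1/3) = 1 > 0 ⇒ local minimum; P''(2/3) = -1 < 0 ⇒ local maximum.
So the local minimum value is P(1/3) = 49/54.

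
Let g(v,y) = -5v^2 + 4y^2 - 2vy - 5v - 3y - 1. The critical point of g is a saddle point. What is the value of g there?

∂g/∂v = -10v - 2y - 5 = 0 and ∂g/∂y = -2v + 8y - 3 = 0, so (v, y) = (-23/42, 5/21).
The Hessian has g_{vv} = -10, g_{yy} = 8, g_{vy} = -2, giving D = -84 < 0, so the point is a saddle point.
g(-23/42, 5/21) = 1/84.

1/84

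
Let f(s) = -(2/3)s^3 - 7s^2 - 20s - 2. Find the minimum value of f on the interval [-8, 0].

-2

f'(s) = -2s^2 - 14s - 20, which vanishes at s = -5 and s = -2.
Evaluating at the critical points and endpoints: f(-8) = 154/3,  f(-5) = 19/3,  f(-2) = 46/3,  f(0) = -2.
The minimum over the interval is -2, attained at s = 0.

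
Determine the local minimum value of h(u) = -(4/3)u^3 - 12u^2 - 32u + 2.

h'(u) = -4u^2 - 24u - 32 = 0 at u = -4, -2.
h''(u) = -8u - 24. h''(-4) = 8 > 0 ⇒ local minimum; h''(-2) = -8 < 0 ⇒ local maximum.
The local minimum is h(-4) = 70/3.

70/3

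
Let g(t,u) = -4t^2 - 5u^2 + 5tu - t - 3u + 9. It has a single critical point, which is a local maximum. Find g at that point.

551/55

∂g/∂t = -8t + 5u - 1 = 0 and ∂g/∂u = 5t - 10u - 3 = 0, so (t, u) = (-5/11, -29/55).
The Hessian has g_{tt} = -8, g_{uu} = -10, g_{tu} = 5, giving D = 55 > 0 with g_{tt} < 0, so the point is a local maximum.
g(-5/11, -29/55) = 551/55.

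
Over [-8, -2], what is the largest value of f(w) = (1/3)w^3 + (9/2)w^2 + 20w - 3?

The derivative is w^2 + 9w + 20, which vanishes at w = -5 and w = -4.
Evaluating at the critical points and endpoints: f(-8) = -137/3, f(-5) = -193/6, f(-4) = -97/3, f(-2) = -83/3.
Hence the absolute maximum is -83/3 at w = -2.

-83/3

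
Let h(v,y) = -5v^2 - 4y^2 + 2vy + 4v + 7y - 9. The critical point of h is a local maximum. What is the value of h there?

∂h/∂v = -10v + 2y + 4 = 0 and ∂h/∂y = 2v - 8y + 7 = 0, so (v, y) = (23/38, 39/38).
The Hessian has h_{vv} = -10, h_{yy} = -8, h_{vy} = 2, giving D = 76 > 0 with h_{vv} < 0, so the point is a local maximum.
h(23/38, 39/38) = -319/76.

-319/76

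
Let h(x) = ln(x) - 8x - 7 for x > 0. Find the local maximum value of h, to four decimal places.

h'(x) = 1/x − 8 = 0 gives x = 1/8.
h''(x) = -1/x², which is negative for x > 0, so this is a local maximum.
h(1/8) = 1·ln(1/8) - 1 - 7 ≈ -10.0794.

-10.0794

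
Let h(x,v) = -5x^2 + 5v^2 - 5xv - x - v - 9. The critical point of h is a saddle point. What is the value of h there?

-224/25

∂h/∂x = -10x - 5v - 1 = 0 and ∂h/∂v = -5x + 10v - 1 = 0, so (x, v) = (-3/25, 1/25).
The Hessian has h_{xx} = -10, h_{vv} = 10, h_{xv} = -5, giving D = -125 < 0, so the point is a saddle point.
h(-3/25, 1/25) = -224/25.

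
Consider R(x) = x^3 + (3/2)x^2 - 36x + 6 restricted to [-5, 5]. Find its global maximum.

Differentiating, R'(x) = 3x^2 + 3x - 36; which vanishes at x = -4 and x = 3.
Candidates: R(-5) = 197/2; R(-4) = 110; R(3) = -123/2; R(5) = -23/2.
So the maximum is R(-4) = 110.

110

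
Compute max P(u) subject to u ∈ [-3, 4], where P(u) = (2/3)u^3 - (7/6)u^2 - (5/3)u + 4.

64/3

The derivative is 2u^2 - (7/3)u - 5/3, which vanishes at u = -1/2 and u = 5/3.
Evaluating at the critical points and endpoints: P(-3) = -39/2, P(-1/2) = 107/24, P(5/3) = 173/162, P(4) = 64/3.
Hence the absolute maximum is 64/3 at u = 4.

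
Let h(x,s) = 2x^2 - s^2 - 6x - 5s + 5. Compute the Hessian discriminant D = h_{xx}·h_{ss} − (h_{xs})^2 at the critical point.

-8

∂h/∂x = 4x - 6 = 0 and ∂h/∂s = -2s - 5 = 0, so (x, s) = (3/2, -5/2).
The Hessian has h_{xx} = 4, h_{ss} = -2, h_{xs} = 0, giving D = -8 < 0, so the point is a saddle point.
D = (4)·(-2) − (0)^2 = -8.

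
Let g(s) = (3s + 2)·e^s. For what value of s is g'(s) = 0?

-5/3

By the product rule, g'(s) = (3s + 5)·e^s. Since e^s > 0, the only critical point is s = -5/3.
g''(-5/3) has the same sign as 3 > 0, so this is a local minimum.
g(-5/3) = (-3)·e^(-5/3) ≈ -0.5666.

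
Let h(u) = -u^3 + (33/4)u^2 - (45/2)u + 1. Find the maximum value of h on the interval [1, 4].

h'(u) = -3u^2 + (33/2)u - 45/2, which vanishes at u = 5/2 and u = 3.
Compare values at every candidate in [1, 4]: h(1) = -57/4; h(5/2) = -309/16; h(3) = -77/4; h(4) = -21.
Hence the absolute maximum is -57/4 at u = 1.

-57/4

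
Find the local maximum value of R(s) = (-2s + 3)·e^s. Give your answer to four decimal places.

3.2974

R'(s) = (-2)·e^s + (-2s + 3)·1·e^s = (-2s + 1)·e^s. Since e^s > 0, the only critical point is s = 1/2.
R''(1/2) has the same sign as -2 < 0, so this is a local maximum.
R(1/2) = (2)·e^(1/2) ≈ 3.2974.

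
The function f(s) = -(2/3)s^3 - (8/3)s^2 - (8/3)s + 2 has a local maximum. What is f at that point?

f'(s) = -2s^2 - (16/3)s - 8/3 = 0 at s = -2, -2/3.
Second-derivative test with f''(s) = -4s - 16/3: f''(-2) = 8/3 > 0 ⇒ local minimum; f''(-2/3) = -8/3 < 0 ⇒ local maximum.
So the local maximum value is f(-2/3) = 226/81.

226/81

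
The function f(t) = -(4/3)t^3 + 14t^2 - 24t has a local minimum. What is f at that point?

f'(t) = -4t^2 + 28t - 24. Setting f'(t) = 0 gives t ∈ {1, 6}.
Second-derivative test with f''(t) = -8t + 28: f''(1) = 20 > 0 ⇒ local minimum; f''(6) = -20 < 0 ⇒ local maximum.
The local minimum is f(1) = -34/3.

-34/3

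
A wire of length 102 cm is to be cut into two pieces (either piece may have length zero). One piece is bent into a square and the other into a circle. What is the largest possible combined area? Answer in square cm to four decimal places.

827.9240

Let x be the length used for the square. Square side x/4; circle radius (102−x)/(2π).
A(x) = (x/4)² + π·((102−x)/(2π))² = x²/16 + (102−x)²/(4π) for 0 ≤ x ≤ 102. A'(x) = x/8 − (102−x)/(2π) = 0 gives x = 4·102/(π+4) ≈ 57.1301.
A'' > 0, so the interior critical point is a minimum; the maximum is at an endpoint. A(0) = 827.9240 and A(102) = 650.2500, so the largest area is 827.9240.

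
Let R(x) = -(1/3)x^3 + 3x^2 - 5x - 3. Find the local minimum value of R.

R'(x) = -x^2 + 6x - 5 = 0 at x = 1, 5.
Since R''(x) = -2x + 6, we get R''(1) = 4 > 0 ⇒ local minimum; R''(5) = -4 < 0 ⇒ local maximum.
So the local minimum value is R(1) = -16/3.

-16/3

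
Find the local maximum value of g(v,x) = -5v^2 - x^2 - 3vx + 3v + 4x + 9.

152/11

∂g/∂v = -10v - 3x + 3 = 0 and ∂g/∂x = -3v - 2x + 4 = 0, so (v, x) = (-6/11, 31/11).
The Hessian has g_{vv} = -10, g_{xx} = -2, g_{vx} = -3, giving D = 11 > 0 with g_{vv} < 0, so the point is a local maximum.
g(-6/11, 31/11) = 152/11.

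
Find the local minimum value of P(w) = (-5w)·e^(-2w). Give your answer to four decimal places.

Differentiating with the product rule gives P'(w) = (10w - 5)·e^(-2w). Since e^(-2w) > 0, the only critical point is w = 1/2.
P''(1/2) has the same sign as 10 > 0, so this is a local minimum.
P(1/2) = (-5/2)·e^(-1) ≈ -0.9197.

-0.9197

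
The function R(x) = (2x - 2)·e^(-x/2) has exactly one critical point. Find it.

3

By the product rule, R'(x) = (-x + 3)·e^(-x/2). Since e^(-x/2) > 0, the only critical point is x = 3.
R''(3) has the same sign as -1 < 0, so this is a local maximum.
R(3) = (4)·e^(-3/2) ≈ 0.8925.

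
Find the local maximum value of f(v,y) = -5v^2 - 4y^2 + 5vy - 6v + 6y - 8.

-296/55

∂f/∂v = -10v + 5y - 6 = 0 and ∂f/∂y = 5v - 8y + 6 = 0, so (v, y) = (-18/55, 6/11).
The Hessian has f_{vv} = -10, f_{yy} = -8, f_{vy} = 5, giving D = 55 > 0 with f_{vv} < 0, so the point is a local maximum.
f(-18/55, 6/11) = -296/55.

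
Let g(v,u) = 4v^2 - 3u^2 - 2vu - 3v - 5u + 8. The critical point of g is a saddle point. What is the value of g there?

∂g/∂v = 8v - 2u - 3 = 0 and ∂g/∂u = -2v - 6u - 5 = 0, so (v, u) = (2/13, -23/26).
The Hessian has g_{vv} = 8, g_{uu} = -6, g_{vu} = -2, giving D = -52 < 0, so the point is a saddle point.
g(2/13, -23/26) = 519/52.

519/52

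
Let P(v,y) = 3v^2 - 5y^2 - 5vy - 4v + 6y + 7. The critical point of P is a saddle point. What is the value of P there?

503/85

∂P/∂v = 6v - 5y - 4 = 0 and ∂P/∂y = -5v - 10y + 6 = 0, so (v, y) = (14/17, 16/85).
The Hessian has P_{vv} = 6, P_{yy} = -10, P_{vy} = -5, giving D = -85 < 0, so the point is a saddle point.
P(14/17, 16/85) = 503/85.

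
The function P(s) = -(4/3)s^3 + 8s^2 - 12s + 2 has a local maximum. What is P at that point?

Critical points: P'(s) = -4s^2 + 16s - 12 vanishes at s = 1, 3.
Second-derivative test with P''(s) = -8s + 16: P''(1) = 8 > 0 ⇒ local minimum; P''(3) = -8 < 0 ⇒ local maximum.
The local maximum is P(3) = 2.

2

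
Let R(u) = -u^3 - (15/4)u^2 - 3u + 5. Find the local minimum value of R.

4

Critical points: R'(u) = -3u^2 - (15/2)u - 3 vanishes at u = -2, -1/2.
R''(u) = -6u - 15/2. R''(-2) = 9/2 > 0 ⇒ local minimum; R''(-1/2) = -9/2 < 0 ⇒ local maximum.
So the local minimum value is R(-2) = 4.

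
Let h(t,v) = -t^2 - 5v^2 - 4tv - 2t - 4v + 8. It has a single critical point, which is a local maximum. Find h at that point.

9

∂h/∂t = -2t - 4v - 2 = 0 and ∂h/∂v = -4t - 10v - 4 = 0, so (t, v) = (-1, 0).
The Hessian has h_{tt} = -2, h_{vv} = -10, h_{tv} = -4, giving D = 4 > 0 with h_{tt} < 0, so the point is a local maximum.
h(-1, 0) = 9.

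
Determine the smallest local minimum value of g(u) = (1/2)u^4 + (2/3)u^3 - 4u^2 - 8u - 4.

-68/3

g'(u) = 2u^3 + 2u^2 - 8u - 8 = 0 at u = -2, -1, 2.
Since g''(u) = 6u^2 + 4u - 8, we get g''(-2) = 8 > 0 ⇒ local minimum; g''(-1) = -6 < 0 ⇒ local maximum; g''(2) = 24 > 0 ⇒ local minimum.
The smallest local minimum is g(2) = -68/3.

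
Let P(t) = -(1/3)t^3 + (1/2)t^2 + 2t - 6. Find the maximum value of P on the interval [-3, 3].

3/2

P'(t) = -t^2 + t + 2, which vanishes at t = -1 and t = 2.
Candidates: P(-3) = 3/2, P(-1) = -43/6, P(2) = -8/3, P(3) = -9/2.
So the maximum is P(-3) = 3/2.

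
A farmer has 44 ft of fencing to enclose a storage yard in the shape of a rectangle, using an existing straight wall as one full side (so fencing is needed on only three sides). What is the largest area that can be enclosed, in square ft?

Let the sides perpendicular to the wall have length x and the parallel side y, so 2x + y = 44 and the area is A = xy = x(44 − 2x).
A'(x) = 44 − 4x = 0 gives x = 11, and A''(x) = −4 < 0 confirms a maximum.
Then y = 44 − 2·11 = 22 and A = 242.

242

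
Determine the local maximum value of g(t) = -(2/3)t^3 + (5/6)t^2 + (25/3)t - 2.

109/8

g'(t) = -2t^2 + (5/3)t + 25/3. Setting g'(t) = 0 gives t ∈ {-5/3, 5/2}.
Second-derivative test with g''(t) = -4t + 5/3: g''(-5/3) = 25/3 > 0 ⇒ local minimum; g''(5/2) = -25/3 < 0 ⇒ local maximum.
So the local maximum value is g(5/2) = 109/8.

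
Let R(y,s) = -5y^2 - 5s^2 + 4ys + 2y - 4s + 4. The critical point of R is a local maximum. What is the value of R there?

101/21

∂R/∂y = -10y + 4s + 2 = 0 and ∂R/∂s = 4y - 10s - 4 = 0, so (y, s) = (1/21, -8/21).
The Hessian has R_{yy} = -10, R_{ss} = -10, R_{ys} = 4, giving D = 84 > 0 with R_{yy} < 0, so the point is a local maximum.
R(1/21, -8/21) = 101/21.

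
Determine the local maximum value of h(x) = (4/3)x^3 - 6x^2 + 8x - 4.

-2/3

Critical points: h'(x) = 4x^2 - 12x + 8 vanishes at x = 1, 2.
Second-derivative test with h''(x) = 8x - 12: h''(1) = -4 < 0 ⇒ local maximum; h''(2) = 4 > 0 ⇒ local minimum.
So the local maximum value is h(1) = -2/3.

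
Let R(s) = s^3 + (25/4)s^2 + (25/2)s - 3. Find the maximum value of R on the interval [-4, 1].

The derivative is 3s^2 + (25/2)s + 25/2, which vanishes at s = -5/2 and s = -5/3.
Candidates: R(-4) = -17,  R(-5/2) = -173/16,  R(-5/3) = -1199/108,  R(1) = 67/4.
So the maximum is R(1) = 67/4.

67/4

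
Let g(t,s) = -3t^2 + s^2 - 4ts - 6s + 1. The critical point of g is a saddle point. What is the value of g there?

-20/7

∂g/∂t = -6t - 4s = 0 and ∂g/∂s = -4t + 2s - 6 = 0, so (t, s) = (-6/7, 9/7).
The Hessian has g_{tt} = -6, g_{ss} = 2, g_{ts} = -4, giving D = -28 < 0, so the point is a saddle point.
g(-6/7, 9/7) = -20/7.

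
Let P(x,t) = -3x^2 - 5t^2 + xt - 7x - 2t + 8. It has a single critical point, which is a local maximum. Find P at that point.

∂P/∂x = -6x + t - 7 = 0 and ∂P/∂t = x - 10t - 2 = 0, so (x, t) = (-72/59, -19/59).
The Hessian has P_{xx} = -6, P_{tt} = -10, P_{xt} = 1, giving D = 59 > 0 with P_{xx} < 0, so the point is a local maximum.
P(-72/59, -19/59) = 743/59.

743/59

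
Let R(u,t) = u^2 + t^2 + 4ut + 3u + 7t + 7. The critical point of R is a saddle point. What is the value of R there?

29/6

∂R/∂u = 2u + 4t + 3 = 0 and ∂R/∂t = 4u + 2t + 7 = 0, so (u, t) = (-11/6, 1/6).
The Hessian has R_{uu} = 2, R_{tt} = 2, R_{ut} = 4, giving D = -12 < 0, so the point is a saddle point.
R(-11/6, 1/6) = 29/6.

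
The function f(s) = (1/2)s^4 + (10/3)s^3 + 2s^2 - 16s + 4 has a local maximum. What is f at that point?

f'(s) = 2s^3 + 10s^2 + 4s - 16 = 0 at s = -4, -2, 1.
Second-derivative test with f''(s) = 6s^2 + 20s + 4: f''(-4) = 20 > 0 ⇒ local minimum; f''(-2) = -12 < 0 ⇒ local maximum; f''(1) = 30 > 0 ⇒ local minimum.
So the local maximum value is f(-2) = 76/3.

76/3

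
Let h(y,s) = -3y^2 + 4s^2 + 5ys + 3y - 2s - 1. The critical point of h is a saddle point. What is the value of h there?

∂h/∂y = -6y + 5s + 3 = 0 and ∂h/∂s = 5y + 8s - 2 = 0, so (y, s) = (34/73, -3/73).
The Hessian has h_{yy} = -6, h_{ss} = 8, h_{ys} = 5, giving D = -73 < 0, so the point is a saddle point.
h(34/73, -3/73) = -19/73.

-19/73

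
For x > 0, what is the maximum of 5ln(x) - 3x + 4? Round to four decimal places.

P'(x) = 5/x − 3 = 0 gives x = 5/3.
P''(x) = -5/x², which is negative for x > 0, so this is a local maximum.
P(5/3) = 5·ln(5/3) - 5 + 4 ≈ 1.5541.

1.5541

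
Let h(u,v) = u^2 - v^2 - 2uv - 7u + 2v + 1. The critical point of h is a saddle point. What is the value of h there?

-65/8

∂h/∂u = 2u - 2v - 7 = 0 and ∂h/∂v = -2u - 2v + 2 = 0, so (u, v) = (9/4, -5/4).
The Hessian has h_{uu} = 2, h_{vv} = -2, h_{uv} = -2, giving D = -8 < 0, so the point is a saddle point.
h(9/4, -5/4) = -65/8.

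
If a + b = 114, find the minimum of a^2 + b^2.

With a + b = 114, a^2 + b^2 = a^2 + (114 − a)^2.
The derivative 2a − 2(114 − a) = 4a − 228 vanishes at a = 57; second derivative 4 > 0, a minimum.
The minimum is 2·(57)^2 = 6498.

6498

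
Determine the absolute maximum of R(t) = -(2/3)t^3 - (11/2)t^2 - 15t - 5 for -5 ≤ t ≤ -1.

95/6

Differentiating, R'(t) = -2t^2 - 11t - 15; which vanishes at t = -3 and t = -5/2.
Candidates: R(-5) = 95/6, R(-3) = 17/2, R(-5/2) = 205/24, R(-1) = 31/6.
The maximum over the interval is 95/6, attained at t = -5.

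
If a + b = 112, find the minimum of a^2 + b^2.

6272

With a + b = 112, a^2 + b^2 = a^2 + (112 − a)^2.
The derivative 2a − 2(112 − a) = 4a − 224 vanishes at a = 56; second derivative 4 > 0, a minimum.
The minimum is 2·(56)^2 = 6272.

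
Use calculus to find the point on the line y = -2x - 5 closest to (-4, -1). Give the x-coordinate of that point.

-12/5

Minimize D(x)^2 = (x + 4)^2 + (-2x - 4)^2.
d/dx[D^2] = 2(x + 4) + 2·(-2)·(-2x - 4) = 0 ⇒ x = -12/5.
Then y = -1/5 and the distance is √(16/5) ≈ 1.7889.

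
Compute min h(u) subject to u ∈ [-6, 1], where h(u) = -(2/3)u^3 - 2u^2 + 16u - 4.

-172/3

The derivative is -2u^2 - 4u + 16, whose only zero in [-6, 1] is u = -4.
Candidates: h(-6) = -28; h(-4) = -172/3; h(1) = 28/3.
The minimum over the interval is -172/3, attained at u = -4.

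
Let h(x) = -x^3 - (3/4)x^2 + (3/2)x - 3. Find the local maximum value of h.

-41/16

h'(x) = -3x^2 - (3/2)x + 3/2 = 0 at x = -1, 1/2.
Second-derivative test with h''(x) = -6x - 3/2: h''(-1) = 9/2 > 0 ⇒ local minimum; h''(1/2) = -9/2 < 0 ⇒ local maximum.
The local maximum is h(1/2) = -41/16.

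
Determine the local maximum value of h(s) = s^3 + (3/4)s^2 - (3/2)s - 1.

1/4

h'(s) = 3s^2 + (3/2)s - 3/2 = 0 at s = -1, 1/2.
Second-derivative test with h''(s) = 6s + 3/2: h''(-1) = -9/2 < 0 ⇒ local maximum; h''(1/2) = 9/2 > 0 ⇒ local minimum.
Thus h has its local maximum at s = -1, with value 1/4.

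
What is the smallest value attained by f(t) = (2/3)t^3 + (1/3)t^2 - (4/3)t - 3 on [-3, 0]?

-14

Differentiating, f'(t) = 2t^2 + (2/3)t - 4/3; whose only zero in [-3, 0] is t = -1.
Candidates: f(-3) = -14,  f(-1) = -2,  f(0) = -3.
The minimum over the interval is -14, attained at t = -3.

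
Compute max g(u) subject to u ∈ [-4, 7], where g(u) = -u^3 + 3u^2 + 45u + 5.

180

g'(u) = -3u^2 + 6u + 45, which vanishes at u = -3 and u = 5.
Candidates: g(-4) = -63, g(-3) = -76, g(5) = 180, g(7) = 124.
The maximum over the interval is 180, attained at u = 5.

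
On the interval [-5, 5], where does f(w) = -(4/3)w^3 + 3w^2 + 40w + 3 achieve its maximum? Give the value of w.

4

f'(w) = -4w^2 + 6w + 40, which vanishes at w = -5/2 and w = 4.
Evaluating at the critical points and endpoints: f(-5) = 134/3; f(-5/2) = -689/12; f(4) = 377/3; f(5) = 334/3.
The maximum over the interval is 377/3, attained at w = 4.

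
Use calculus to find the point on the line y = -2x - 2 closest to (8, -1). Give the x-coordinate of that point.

Minimize D(x)^2 = (x - 8)^2 + (-2x - 1)^2.
d/dx[D^2] = 2(x - 8) + 2·(-2)·(-2x - 1) = 0 ⇒ x = 6/5.
Then y = -22/5 and the distance is √(289/5) ≈ 7.6026.

6/5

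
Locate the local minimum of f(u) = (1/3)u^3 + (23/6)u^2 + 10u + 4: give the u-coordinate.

f'(u) = u^2 + (23/3)u + 10 = 0 at u = -6, -5/3.
Second-derivative test with f''(u) = 2u + 23/3: f''(-6) = -13/3 < 0 ⇒ local maximum; f''(-5/3) = 13/3 > 0 ⇒ local minimum.
The local minimum is f(-5/3) = -577/162.

-5/3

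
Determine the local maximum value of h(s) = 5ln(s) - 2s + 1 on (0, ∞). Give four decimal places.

0.5815

h'(s) = 5/s − 2 = 0 gives s = 5/2.
h''(s) = -5/s², which is negative for s > 0, so this is a local maximum.
h(5/2) = 5·ln(5/2) - 5 + 1 ≈ 0.5815.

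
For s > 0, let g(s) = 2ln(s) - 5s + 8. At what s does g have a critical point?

g'(s) = 2/s − 5 = 0 gives s = 2/5.
g''(s) = -2/s², which is negative for s > 0, so this is a local maximum.
g(2/5) = 2·ln(2/5) - 2 + 8 ≈ 4.1674.

2/5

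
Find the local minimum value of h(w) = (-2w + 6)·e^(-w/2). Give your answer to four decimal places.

-0.3283

Differentiating with the product rule gives h'(w) = (w - 5)·e^(-w/2). Since e^(-w/2) > 0, the only critical point is w = 5.
h''(5) has the same sign as 1 > 0, so this is a local minimum.
h(5) = (-4)·e^(-5/2) ≈ -0.3283.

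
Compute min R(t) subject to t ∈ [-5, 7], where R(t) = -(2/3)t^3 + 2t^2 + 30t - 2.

-56

R'(t) = -2t^2 + 4t + 30, which vanishes at t = -3 and t = 5.
Candidates: R(-5) = -56/3, R(-3) = -56, R(5) = 344/3, R(7) = 232/3.
So the minimum is R(-3) = -56.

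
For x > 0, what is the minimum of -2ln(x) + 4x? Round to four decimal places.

h'(x) = -2/x + 4 = 0 gives x = 1/2.
h''(x) = 2/x², which is positive for x > 0, so this is a local minimum.
h(1/2) = -2·ln(1/2) + 2 ≈ 3.3863.

3.3863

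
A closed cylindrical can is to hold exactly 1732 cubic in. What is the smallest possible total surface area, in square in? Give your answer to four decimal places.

798.3864

With radius r and height h, πr²h = 1732 so h = 1732/(πr²), and S(r) = 2πr² + 2πrh = 2πr² + 2·1732/r.
S'(r) = 4πr − 2·1732/r² = 0 ⇒ r³ = 1732/(2π), so r ≈ 6.5081 and h = 2r ≈ 13.0163.
S''(r) = 4π + 4·1732/r³ > 0, so this is the minimum; S ≈ 798.3864.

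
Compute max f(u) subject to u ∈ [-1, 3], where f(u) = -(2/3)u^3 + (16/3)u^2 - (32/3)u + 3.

f'(u) = -2u^2 + (32/3)u - 32/3, whose only zero in [-1, 3] is u = 4/3.
Candidates: f(-1) = 59/3,  f(4/3) = -269/81,  f(3) = 1.
The maximum over the interval is 59/3, attained at u = -1.

59/3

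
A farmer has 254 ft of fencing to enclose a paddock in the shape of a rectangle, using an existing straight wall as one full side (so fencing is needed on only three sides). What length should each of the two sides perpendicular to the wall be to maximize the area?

Let the sides perpendicular to the wall have length x and the parallel side y, so 2x + y = 254 and the area is A = xy = x(254 − 2x).
A'(x) = 254 − 4x = 0 gives x = 127/2, and A''(x) = −4 < 0 confirms a maximum.
Then y = 254 − 2·127/2 = 127 and A = 16129/2.

127/2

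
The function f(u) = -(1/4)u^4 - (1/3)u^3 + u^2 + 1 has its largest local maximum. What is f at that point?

Critical points: f'(u) = -u^3 - u^2 + 2u vanishes at u = -2, 0, 1.
Second-derivative test with f''(u) = -3u^2 - 2u + 2: f''(-2) = -6 < 0 ⇒ local maximum; f''(0) = 2 > 0 ⇒ local minimum; f''(1) = -3 < 0 ⇒ local maximum.
Thus f has its largest local maximum at u = -2, with value 11/3.

11/3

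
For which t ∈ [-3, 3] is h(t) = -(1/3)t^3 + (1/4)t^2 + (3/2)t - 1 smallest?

3

The derivative is -t^2 + (1/2)t + 3/2, which vanishes at t = -1 and t = 3/2.
Candidates: h(-3) = 23/4; h(-1) = -23/12; h(3/2) = 11/16; h(3) = -13/4.
So the minimum is h(3) = -13/4.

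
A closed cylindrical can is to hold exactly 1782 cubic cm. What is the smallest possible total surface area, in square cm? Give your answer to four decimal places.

813.6788

With radius r and height h, πr²h = 1782 so h = 1782/(πr²), and S(r) = 2πr² + 2πrh = 2πr² + 2·1782/r.
S'(r) = 4πr − 2·1782/r² = 0 ⇒ r³ = 1782/(2π), so r ≈ 6.5702 and h = 2r ≈ 13.1403.
S''(r) = 4π + 4·1782/r³ > 0, so this is the minimum; S ≈ 813.6788.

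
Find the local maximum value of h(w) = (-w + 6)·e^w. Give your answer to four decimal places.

Differentiating with the product rule gives h'(w) = (-w + 5)·e^w. Since e^w > 0, the only critical point is w = 5.
h''(5) has the same sign as -1 < 0, so this is a local maximum.
h(5) = (1)·e^(5) ≈ 148.4132.

148.4132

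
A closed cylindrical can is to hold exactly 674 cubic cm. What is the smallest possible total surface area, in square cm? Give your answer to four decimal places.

With radius r and height h, πr²h = 674 so h = 674/(πr²), and S(r) = 2πr² + 2πrh = 2πr² + 2·674/r.
S'(r) = 4πr − 2·674/r² = 0 ⇒ r³ = 674/(2π), so r ≈ 4.7515 and h = 2r ≈ 9.5029.
S''(r) = 4π + 4·674/r³ > 0, so this is the minimum; S ≈ 425.5538.

425.5538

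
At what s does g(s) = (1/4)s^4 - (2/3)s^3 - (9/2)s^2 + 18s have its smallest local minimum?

-3

Critical points: g'(s) = s^3 - 2s^2 - 9s + 18 vanishes at s = -3, 2, 3.
g''(s) = 3s^2 - 4s - 9. g''(-3) = 30 > 0 ⇒ local minimum; g''(2) = -5 < 0 ⇒ local maximum; g''(3) = 6 > 0 ⇒ local minimum.
Thus g has its smallest local minimum at s = -3, with value -225/4.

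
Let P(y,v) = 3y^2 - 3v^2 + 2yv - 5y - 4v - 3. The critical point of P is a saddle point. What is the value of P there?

∂P/∂y = 6y + 2v - 5 = 0 and ∂P/∂v = 2y - 6v - 4 = 0, so (y, v) = (19/20, -7/20).
The Hessian has P_{yy} = 6, P_{vv} = -6, P_{yv} = 2, giving D = -40 < 0, so the point is a saddle point.
P(19/20, -7/20) = -187/40.

-187/40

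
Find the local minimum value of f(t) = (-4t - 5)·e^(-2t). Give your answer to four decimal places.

-8.9634

By the product rule, f'(t) = (8t + 6)·e^(-2t). Since e^(-2t) > 0, the only critical point is t = -3/4.
f''(-3/4) has the same sign as 8 > 0, so this is a local minimum.
f(-3/4) = (-2)·e^(3/2) ≈ -8.9634.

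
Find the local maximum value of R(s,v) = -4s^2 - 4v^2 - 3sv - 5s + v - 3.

∂R/∂s = -8s - 3v - 5 = 0 and ∂R/∂v = -3s - 8v + 1 = 0, so (s, v) = (-43/55, 23/55).
The Hessian has R_{ss} = -8, R_{vv} = -8, R_{sv} = -3, giving D = 55 > 0 with R_{ss} < 0, so the point is a local maximum.
R(-43/55, 23/55) = -46/55.

-46/55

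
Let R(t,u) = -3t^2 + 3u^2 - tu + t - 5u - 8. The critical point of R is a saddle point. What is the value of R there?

-373/37

∂R/∂t = -6t - u + 1 = 0 and ∂R/∂u = -t + 6u - 5 = 0, so (t, u) = (1/37, 31/37).
The Hessian has R_{tt} = -6, R_{uu} = 6, R_{tu} = -1, giving D = -37 < 0, so the point is a saddle point.
R(1/37, 31/37) = -373/37.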